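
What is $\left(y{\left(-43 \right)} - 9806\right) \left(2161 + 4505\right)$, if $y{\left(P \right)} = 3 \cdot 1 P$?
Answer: $-66226710$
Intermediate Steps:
$y{\left(P \right)} = 3 P$
$\left(y{\left(-43 \right)} - 9806\right) \left(2161 + 4505\right) = \left(3 \left(-43\right) - 9806\right) \left(2161 + 4505\right) = \left(-129 - 9806\right) 6666 = \left(-9935\right) 6666 = -66226710$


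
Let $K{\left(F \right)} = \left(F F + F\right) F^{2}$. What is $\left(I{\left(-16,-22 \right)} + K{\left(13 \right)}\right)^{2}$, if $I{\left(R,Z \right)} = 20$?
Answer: $947285284$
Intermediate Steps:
$K{\left(F \right)} = F^{2} \left(F + F^{2}\right)$ ($K{\left(F \right)} = \left(F^{2} + F\right) F^{2} = \left(F + F^{2}\right) F^{2} = F^{2} \left(F + F^{2}\right)$)
$\left(I{\left(-16,-22 \right)} + K{\left(13 \right)}\right)^{2} = \left(20 + 13^{3} \left(1 + 13\right)\right)^{2} = \left(20 + 2197 \cdot 14\right)^{2} = \left(20 + 30758\right)^{2} = 30778^{2} = 947285284$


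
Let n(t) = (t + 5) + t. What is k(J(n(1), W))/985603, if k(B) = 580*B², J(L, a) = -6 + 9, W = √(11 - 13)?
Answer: 5220/985603 ≈ 0.0052963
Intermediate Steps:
n(t) = 5 + 2*t (n(t) = (5 + t) + t = 5 + 2*t)
W = I*√2 (W = √(-2) = I*√2 ≈ 1.4142*I)
J(L, a) = 3
k(J(n(1), W))/985603 = (580*3²)/985603 = (580*9)*(1/985603) = 5220*(1/985603) = 5220/985603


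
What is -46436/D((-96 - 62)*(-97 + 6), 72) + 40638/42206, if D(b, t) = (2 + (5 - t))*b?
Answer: 768056413/758547335 ≈ 1.0125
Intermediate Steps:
D(b, t) = b*(7 - t) (D(b, t) = (7 - t)*b = b*(7 - t))
-46436/D((-96 - 62)*(-97 + 6), 72) + 40638/42206 = -46436*1/((-97 + 6)*(-96 - 62)*(7 - 1*72)) + 40638/42206 = -46436*1/(14378*(7 - 72)) + 40638*(1/42206) = -46436/(14378*(-65)) + 20319/21103 = -46436/(-934570) + 20319/21103 = -46436*(-1/934570) + 20319/21103 = 1786/35945 + 20319/21103 = 768056413/758547335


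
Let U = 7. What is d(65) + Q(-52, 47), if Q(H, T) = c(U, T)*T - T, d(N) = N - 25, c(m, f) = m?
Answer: 322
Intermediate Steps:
d(N) = -25 + N
Q(H, T) = 6*T (Q(H, T) = 7*T - T = 6*T)
d(65) + Q(-52, 47) = (-25 + 65) + 6*47 = 40 + 282 = 322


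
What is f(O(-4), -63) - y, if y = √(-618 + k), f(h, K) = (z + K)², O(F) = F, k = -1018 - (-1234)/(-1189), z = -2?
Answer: 4225 - I*√2314314782/1189 ≈ 4225.0 - 40.46*I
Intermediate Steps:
k = -1211636/1189 (k = -1018 - (-1234)*(-1)/1189 = -1018 - 1*1234/1189 = -1018 - 1234/1189 = -1211636/1189 ≈ -1019.0)
f(h, K) = (-2 + K)²
y = I*√2314314782/1189 (y = √(-618 - 1211636/1189) = √(-1946438/1189) = I*√2314314782/1189 ≈ 40.46*I)
f(O(-4), -63) - y = (-2 - 63)² - I*√2314314782/1189 = (-65)² - I*√2314314782/1189 = 4225 - I*√2314314782/1189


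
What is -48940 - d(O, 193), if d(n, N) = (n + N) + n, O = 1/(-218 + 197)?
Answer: -1031791/21 ≈ -49133.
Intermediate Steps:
O = -1/21 (O = 1/(-21) = -1/21 ≈ -0.047619)
d(n, N) = N + 2*n (d(n, N) = (N + n) + n = N + 2*n)
-48940 - d(O, 193) = -48940 - (193 + 2*(-1/21)) = -48940 - (193 - 2/21) = -48940 - 1*4051/21 = -48940 - 4051/21 = -1031791/21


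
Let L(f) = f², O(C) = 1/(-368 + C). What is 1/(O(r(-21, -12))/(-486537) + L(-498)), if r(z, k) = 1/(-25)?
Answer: 4476626937/1110221386883773 ≈ 4.0322e-6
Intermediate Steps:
r(z, k) = -1/25
1/(O(r(-21, -12))/(-486537) + L(-498)) = 1/(1/(-368 - 1/25*(-486537)) + (-498)²) = 1/(-1/486537/(-9201/25) + 248004) = 1/(-25/9201*(-1/486537) + 248004) = 1/(25/4476626937 + 248004) = 1/(1110221386883773/4476626937) = 4476626937/1110221386883773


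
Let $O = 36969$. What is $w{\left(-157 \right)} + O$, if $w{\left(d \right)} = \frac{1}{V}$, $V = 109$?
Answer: $\frac{4029622}{109} \approx 36969.0$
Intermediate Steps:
$w{\left(d \right)} = \frac{1}{109}$
$w{\left(-157 \right)} + O = \frac{1}{109} + 36969 = \frac{4029622}{109}$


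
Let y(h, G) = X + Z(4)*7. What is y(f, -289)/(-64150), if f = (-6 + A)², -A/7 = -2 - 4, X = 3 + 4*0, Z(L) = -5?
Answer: 16/32075 ≈ 0.00049883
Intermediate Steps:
X = 3 (X = 3 + 0 = 3)
A = 42 (A = -7*(-2 - 4) = -7*(-6) = 42)
f = 1296 (f = (-6 + 42)² = 36² = 1296)
y(h, G) = -32 (y(h, G) = 3 - 5*7 = 3 - 35 = -32)
y(f, -289)/(-64150) = -32/(-64150) = -32*(-1/64150) = 16/32075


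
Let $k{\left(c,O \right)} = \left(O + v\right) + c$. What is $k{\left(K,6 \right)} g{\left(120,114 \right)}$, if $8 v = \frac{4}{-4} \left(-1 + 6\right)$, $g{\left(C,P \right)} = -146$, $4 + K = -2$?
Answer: $\frac{365}{4} \approx 91.25$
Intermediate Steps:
$K = -6$ ($K = -4 - 2 = -6$)
$v = - \frac{5}{8}$ ($v = \frac{\frac{4}{-4} \left(-1 + 6\right)}{8} = \frac{4 \left(- \frac{1}{4}\right) 5}{8} = \frac{\left(-1\right) 5}{8} = \frac{1}{8} \left(-5\right) = - \frac{5}{8} \approx -0.625$)
$k{\left(c,O \right)} = - \frac{5}{8} + O + c$ ($k{\left(c,O \right)} = \left(O - \frac{5}{8}\right) + c = \left(- \frac{5}{8} + O\right) + c = - \frac{5}{8} + O + c$)
$k{\left(K,6 \right)} g{\left(120,114 \right)} = \left(- \frac{5}{8} + 6 - 6\right) \left(-146\right) = \left(- \frac{5}{8}\right) \left(-146\right) = \frac{365}{4}$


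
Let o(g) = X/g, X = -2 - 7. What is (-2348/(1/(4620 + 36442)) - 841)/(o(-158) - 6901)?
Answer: 15233477886/1090349 ≈ 13971.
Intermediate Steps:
X = -9
o(g) = -9/g
(-2348/(1/(4620 + 36442)) - 841)/(o(-158) - 6901) = (-2348/(1/(4620 + 36442)) - 841)/(-9/(-158) - 6901) = (-2348/(1/41062) - 841)/(-9*(-1/158) - 6901) = (-2348/1/41062 - 841)/(9/158 - 6901) = (-2348*41062 - 841)/(-1090349/158) = (-96413576 - 841)*(-158/1090349) = -96414417*(-158/1090349) = 15233477886/1090349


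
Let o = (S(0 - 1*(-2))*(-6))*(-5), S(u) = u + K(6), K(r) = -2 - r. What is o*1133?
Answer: -203940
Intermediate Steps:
S(u) = -8 + u (S(u) = u + (-2 - 1*6) = u + (-2 - 6) = u - 8 = -8 + u)
o = -180 (o = ((-8 + (0 - 1*(-2)))*(-6))*(-5) = ((-8 + (0 + 2))*(-6))*(-5) = ((-8 + 2)*(-6))*(-5) = -6*(-6)*(-5) = 36*(-5) = -180)
o*1133 = -180*1133 = -203940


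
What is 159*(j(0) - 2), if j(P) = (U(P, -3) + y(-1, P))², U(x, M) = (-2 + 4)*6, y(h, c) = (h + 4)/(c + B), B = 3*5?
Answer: 583689/25 ≈ 23348.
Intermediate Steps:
B = 15
y(h, c) = (4 + h)/(15 + c) (y(h, c) = (h + 4)/(c + 15) = (4 + h)/(15 + c))
U(x, M) = 12 (U(x, M) = 2*6 = 12)
j(P) = (12 + 3/(15 + P))² (j(P) = (12 + (4 - 1)/(15 + P))² = (12 + 3/(15 + P))²)
159*(j(0) - 2) = 159*(9*(61 + 4*0)²/(15 + 0)² - 2) = 159*(9*(61 + 0)²/15² - 2) = 159*(9*(1/225)*61² - 2) = 159*(9*(1/225)*3721 - 2) = 159*(3721/25 - 2) = 159*(3671/25) = 583689/25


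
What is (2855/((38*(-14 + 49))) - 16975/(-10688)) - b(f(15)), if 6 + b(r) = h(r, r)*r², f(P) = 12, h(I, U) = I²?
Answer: -29462468821/1421504 ≈ -20726.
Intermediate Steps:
b(r) = -6 + r⁴ (b(r) = -6 + r²*r² = -6 + r⁴)
(2855/((38*(-14 + 49))) - 16975/(-10688)) - b(f(15)) = (2855/((38*(-14 + 49))) - 16975/(-10688)) - (-6 + 12⁴) = (2855/((38*35)) - 16975*(-1/10688)) - (-6 + 20736) = (2855/1330 + 16975/10688) - 1*20730 = (2855*(1/1330) + 16975/10688) - 20730 = (571/266 + 16975/10688) - 20730 = 5309099/1421504 - 20730 = -29462468821/1421504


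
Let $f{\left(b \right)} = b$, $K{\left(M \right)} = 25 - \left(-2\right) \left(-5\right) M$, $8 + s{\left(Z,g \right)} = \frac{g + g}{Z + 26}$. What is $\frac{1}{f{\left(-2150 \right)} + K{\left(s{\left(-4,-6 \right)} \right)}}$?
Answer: $- \frac{11}{22435} \approx -0.00049031$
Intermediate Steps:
$s{\left(Z,g \right)} = -8 + \frac{2 g}{26 + Z}$ ($s{\left(Z,g \right)} = -8 + \frac{g + g}{Z + 26} = -8 + \frac{2 g}{26 + Z}$)
$K{\left(M \right)} = 25 - 10 M$
$\frac{1}{f{\left(-2150 \right)} + K{\left(s{\left(-4,-6 \right)} \right)}} = \frac{1}{-2150 - \left(-25 + 10 \frac{2 \left(-104 - 6 - -16\right)}{26 - 4}\right)} = \frac{1}{-2150 - \left(-25 + 10 \frac{2 \left(-104 - 6 + 16\right)}{22}\right)} = \frac{1}{-2150 - \left(-25 + 10 \cdot 2 \cdot \frac{1}{22} \left(-94\right)\right)} = \frac{1}{-2150 + \left(25 - - \frac{940}{11}\right)} = \frac{1}{-2150 + \left(25 + \frac{940}{11}\right)} = \frac{1}{-2150 + \frac{1215}{11}} = \frac{1}{- \frac{22435}{11}} = - \frac{11}{22435}$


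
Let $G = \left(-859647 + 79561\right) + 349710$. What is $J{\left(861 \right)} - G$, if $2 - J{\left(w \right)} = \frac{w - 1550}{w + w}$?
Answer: $\frac{741111605}{1722} \approx 4.3038 \cdot 10^{5}$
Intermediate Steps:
$J{\left(w \right)} = 2 - \frac{-1550 + w}{2 w}$ ($J{\left(w \right)} = 2 - \frac{w - 1550}{w + w} = 2 - \frac{-1550 + w}{2 w}$)
$G = -430376$ ($G = -780086 + 349710 = -430376$)
$J{\left(861 \right)} - G = \left(\frac{3}{2} + \frac{775}{861}\right) - -430376 = \left(\frac{3}{2} + 775 \cdot \frac{1}{861}\right) + 430376 = \left(\frac{3}{2} + \frac{775}{861}\right) + 430376 = \frac{4133}{1722} + 430376 = \frac{741111605}{1722}$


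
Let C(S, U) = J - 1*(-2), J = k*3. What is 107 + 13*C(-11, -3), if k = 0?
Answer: 133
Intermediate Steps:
J = 0 (J = 0*3 = 0)
C(S, U) = 2 (C(S, U) = 0 - 1*(-2) = 0 + 2 = 2)
107 + 13*C(-11, -3) = 107 + 13*2 = 107 + 26 = 133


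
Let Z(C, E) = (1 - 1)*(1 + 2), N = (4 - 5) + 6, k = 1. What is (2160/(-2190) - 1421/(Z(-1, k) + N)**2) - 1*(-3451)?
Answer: 6192542/1825 ≈ 3393.2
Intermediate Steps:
N = 5 (N = -1 + 6 = 5)
Z(C, E) = 0 (Z(C, E) = 0*3 = 0)
(2160/(-2190) - 1421/(Z(-1, k) + N)**2) - 1*(-3451) = (2160/(-2190) - 1421/(0 + 5)**2) - 1*(-3451) = (2160*(-1/2190) - 1421/(5**2)) + 3451 = (-72/73 - 1421/25) + 3451 = -105533/1825 + 3451 = 6192542/1825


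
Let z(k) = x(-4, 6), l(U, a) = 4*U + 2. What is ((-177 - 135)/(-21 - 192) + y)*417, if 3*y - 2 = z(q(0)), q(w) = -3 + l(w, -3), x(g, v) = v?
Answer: 122320/71 ≈ 1722.8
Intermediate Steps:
l(U, a) = 2 + 4*U
q(w) = -1 + 4*w (q(w) = -3 + (2 + 4*w) = -1 + 4*w)
z(k) = 6
y = 8/3 (y = 2/3 + (1/3)*6 = 2/3 + 2 = 8/3 ≈ 2.6667)
((-177 - 135)/(-21 - 192) + y)*417 = ((-177 - 135)/(-21 - 192) + 8/3)*417 = (-312/(-213) + 8/3)*417 = (-312*(-1/213) + 8/3)*417 = (104/71 + 8/3)*417 = (880/213)*417 = 122320/71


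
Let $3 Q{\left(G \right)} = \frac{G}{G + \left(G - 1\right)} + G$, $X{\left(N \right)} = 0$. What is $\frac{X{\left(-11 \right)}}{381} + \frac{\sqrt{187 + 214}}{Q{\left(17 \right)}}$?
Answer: $\frac{99 \sqrt{401}}{578} \approx 3.4299$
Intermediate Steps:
$Q{\left(G \right)} = \frac{G}{3} + \frac{G}{3 \left(-1 + 2 G\right)}$ ($Q{\left(G \right)} = \frac{\frac{G}{G + \left(G - 1\right)} + G}{3} = \frac{\frac{G}{G + \left(-1 + G\right)} + G}{3} = \frac{\frac{G}{-1 + 2 G} + G}{3} = \frac{G + \frac{G}{-1 + 2 G}}{3} = \frac{G}{3} + \frac{G}{3 \left(-1 + 2 G\right)}$)
$\frac{X{\left(-11 \right)}}{381} + \frac{\sqrt{187 + 214}}{Q{\left(17 \right)}} = \frac{0}{381} + \frac{\sqrt{187 + 214}}{\frac{2}{3} \cdot 17^{2} \frac{1}{-1 + 2 \cdot 17}} = 0 \cdot \frac{1}{381} + \frac{\sqrt{401}}{\frac{2}{3} \cdot 289 \frac{1}{-1 + 34}} = 0 + \frac{\sqrt{401}}{\frac{2}{3} \cdot 289 \cdot \frac{1}{33}} = 0 + \frac{\sqrt{401}}{\frac{578}{99}} = 0 + \sqrt{401} \cdot \frac{99}{578} = 0 + \frac{99 \sqrt{401}}{578} = \frac{99 \sqrt{401}}{578}$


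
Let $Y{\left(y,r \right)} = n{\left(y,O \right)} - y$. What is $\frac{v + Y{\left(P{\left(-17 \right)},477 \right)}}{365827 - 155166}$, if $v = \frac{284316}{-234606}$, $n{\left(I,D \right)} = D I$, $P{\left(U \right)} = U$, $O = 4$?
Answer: $- \frac{2041537}{8237055761} \approx -0.00024785$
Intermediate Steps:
$Y{\left(y,r \right)} = 3 y$ ($Y{\left(y,r \right)} = 4 y - y = 3 y$)
$v = - \frac{47386}{39101}$ ($v = 284316 \left(- \frac{1}{234606}\right) = - \frac{47386}{39101} \approx -1.2119$)
$\frac{v + Y{\left(P{\left(-17 \right)},477 \right)}}{365827 - 155166} = \frac{- \frac{47386}{39101} + 3 \left(-17\right)}{365827 - 155166} = \frac{- \frac{47386}{39101} - 51}{210661} = \left(- \frac{2041537}{39101}\right) \frac{1}{210661} = - \frac{2041537}{8237055761}$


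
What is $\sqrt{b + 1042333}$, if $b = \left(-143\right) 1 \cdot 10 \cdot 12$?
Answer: $\sqrt{1025173} \approx 1012.5$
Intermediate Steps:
$b = -17160$ ($b = \left(-143\right) 120 = -17160$)
$\sqrt{b + 1042333} = \sqrt{-17160 + 1042333} = \sqrt{1025173}$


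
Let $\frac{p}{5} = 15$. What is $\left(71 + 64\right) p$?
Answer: $10125$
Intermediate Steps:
$p = 75$ ($p = 5 \cdot 15 = 75$)
$\left(71 + 64\right) p = \left(71 + 64\right) 75 = 135 \cdot 75 = 10125$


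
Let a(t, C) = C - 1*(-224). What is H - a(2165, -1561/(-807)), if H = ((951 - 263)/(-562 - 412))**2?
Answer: -43147289449/191395383 ≈ -225.44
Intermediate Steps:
a(t, C) = 224 + C (a(t, C) = C + 224 = 224 + C)
H = 118336/237169 (H = (688/(-974))**2 = (688*(-1/974))**2 = (-344/487)**2 = 118336/237169 ≈ 0.49895)
H - a(2165, -1561/(-807)) = 118336/237169 - (224 - 1561/(-807)) = 118336/237169 - (224 - 1561*(-1/807)) = 118336/237169 - (224 + 1561/807) = 118336/237169 - 1*182329/807 = 118336/237169 - 182329/807 = -43147289449/191395383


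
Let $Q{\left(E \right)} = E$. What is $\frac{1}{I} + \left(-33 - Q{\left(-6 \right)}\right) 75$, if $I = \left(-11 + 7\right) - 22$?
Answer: $- \frac{52651}{26} \approx -2025.0$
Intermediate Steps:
$I = -26$ ($I = -4 - 22 = -26$)
$\frac{1}{I} + \left(-33 - Q{\left(-6 \right)}\right) 75 = \frac{1}{-26} + \left(-33 - -6\right) 75 = - \frac{1}{26} + \left(-33 + 6\right) 75 = - \frac{1}{26} - 2025 = - \frac{52651}{26}$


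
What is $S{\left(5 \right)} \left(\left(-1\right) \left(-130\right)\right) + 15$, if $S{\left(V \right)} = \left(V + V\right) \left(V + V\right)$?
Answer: $13015$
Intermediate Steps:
$S{\left(V \right)} = 4 V^{2}$ ($S{\left(V \right)} = 2 V 2 V = 4 V^{2}$)
$S{\left(5 \right)} \left(\left(-1\right) \left(-130\right)\right) + 15 = 4 \cdot 5^{2} \left(\left(-1\right) \left(-130\right)\right) + 15 = 4 \cdot 25 \cdot 130 + 15 = 100 \cdot 130 + 15 = 13000 + 15 = 13015$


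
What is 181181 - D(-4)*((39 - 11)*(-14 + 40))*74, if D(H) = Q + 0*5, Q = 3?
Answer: 19565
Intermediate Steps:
D(H) = 3 (D(H) = 3 + 0*5 = 3 + 0 = 3)
181181 - D(-4)*((39 - 11)*(-14 + 40))*74 = 181181 - 3*((39 - 11)*(-14 + 40))*74 = 181181 - 3*(28*26)*74 = 181181 - 3*728*74 = 181181 - 2184*74 = 181181 - 1*161616 = 181181 - 161616 = 19565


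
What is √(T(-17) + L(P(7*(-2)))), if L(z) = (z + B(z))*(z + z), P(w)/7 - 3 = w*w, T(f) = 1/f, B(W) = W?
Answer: √2243159027/17 ≈ 2786.0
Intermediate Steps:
P(w) = 21 + 7*w² (P(w) = 21 + 7*(w*w) = 21 + 7*w²)
L(z) = 4*z² (L(z) = (z + z)*(z + z) = (2*z)*(2*z) = 4*z²)
√(T(-17) + L(P(7*(-2)))) = √(1/(-17) + 4*(21 + 7*(7*(-2))²)²) = √(-1/17 + 4*(21 + 7*(-14)²)²) = √(-1/17 + 4*(21 + 7*196)²) = √(-1/17 + 4*(21 + 1372)²) = √(-1/17 + 4*1393²) = √(-1/17 + 4*1940449) = √(-1/17 + 7761796) = √(131950531/17) = √2243159027/17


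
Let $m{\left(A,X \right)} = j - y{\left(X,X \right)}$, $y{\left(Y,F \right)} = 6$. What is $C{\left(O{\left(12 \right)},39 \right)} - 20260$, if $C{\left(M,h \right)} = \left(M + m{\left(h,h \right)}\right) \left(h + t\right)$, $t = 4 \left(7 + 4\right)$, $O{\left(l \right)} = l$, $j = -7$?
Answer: $-20343$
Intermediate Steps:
$m{\left(A,X \right)} = -13$ ($m{\left(A,X \right)} = -7 - 6 = -13$)
$t = 44$ ($t = 4 \cdot 11 = 44$)
$C{\left(M,h \right)} = \left(-13 + M\right) \left(44 + h\right)$ ($C{\left(M,h \right)} = \left(M - 13\right) \left(h + 44\right) = \left(-13 + M\right) \left(44 + h\right)$)
$C{\left(O{\left(12 \right)},39 \right)} - 20260 = \left(-572 - 507 + 44 \cdot 12 + 12 \cdot 39\right) - 20260 = \left(-572 - 507 + 528 + 468\right) - 20260 = -83 - 20260 = -20343$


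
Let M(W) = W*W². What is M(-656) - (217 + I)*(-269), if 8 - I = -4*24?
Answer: -282214067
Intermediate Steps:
I = 104 (I = 8 - (-4)*24 = 8 - 1*(-96) = 8 + 96 = 104)
M(W) = W³
M(-656) - (217 + I)*(-269) = (-656)³ - (217 + 104)*(-269) = -282300416 - 321*(-269) = -282300416 - 1*(-86349) = -282300416 + 86349 = -282214067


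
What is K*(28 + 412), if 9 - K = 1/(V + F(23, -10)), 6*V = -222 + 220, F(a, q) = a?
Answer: 66990/17 ≈ 3940.6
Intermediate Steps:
V = -⅓ (V = (-222 + 220)/6 = (⅙)*(-2) = -⅓ ≈ -0.33333)
K = 609/68 (K = 9 - 1/(-⅓ + 23) = 9 - 1/68/3 = 9 - 1*3/68 = 9 - 3/68 = 609/68 ≈ 8.9559)
K*(28 + 412) = 609*(28 + 412)/68 = (609/68)*440 = 66990/17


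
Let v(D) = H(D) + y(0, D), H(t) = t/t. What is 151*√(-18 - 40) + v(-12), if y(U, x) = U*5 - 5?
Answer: -4 + 151*I*√58 ≈ -4.0 + 1150.0*I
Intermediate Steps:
y(U, x) = -5 + 5*U (y(U, x) = 5*U - 5 = -5 + 5*U)
H(t) = 1
v(D) = -4 (v(D) = 1 + (-5 + 5*0) = 1 + (-5 + 0) = 1 - 5 = -4)
151*√(-18 - 40) + v(-12) = 151*√(-18 - 40) - 4 = 151*√(-58) - 4 = 151*(I*√58) - 4 = 151*I*√58 - 4 = -4 + 151*I*√58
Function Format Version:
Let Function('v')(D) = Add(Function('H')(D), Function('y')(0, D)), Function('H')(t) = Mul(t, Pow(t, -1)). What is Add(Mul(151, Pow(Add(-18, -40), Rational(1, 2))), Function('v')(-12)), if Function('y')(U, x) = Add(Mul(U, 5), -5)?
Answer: Add(-4, Mul(151, I, Pow(58, Rational(1, 2)))) ≈ Add(-4.0000, Mul(1150.0, I))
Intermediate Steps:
Function('y')(U, x) = Add(-5, Mul(5, U)) (Function('y')(U, x) = Add(Mul(5, U), -5) = Add(-5, Mul(5, U)))
Function('H')(t) = 1
Function('v')(D) = -4 (Function('v')(D) = Add(1, Add(-5, Mul(5, 0))) = Add(1, Add(-5, 0)) = Add(1, -5) = -4)
Add(Mul(151, Pow(Add(-18, -40), Rational(1, 2))), Function('v')(-12)) = Add(Mul(151, Pow(Add(-18, -40), Rational(1, 2))), -4) = Add(Mul(151, Pow(-58, Rational(1, 2))), -4) = Add(Mul(151, Mul(I, Pow(58, Rational(1, 2)))), -4) = Add(Mul(151, I, Pow(58, Rational(1, 2))), -4) = Add(-4, Mul(151, I, Pow(58, Rational(1, 2))))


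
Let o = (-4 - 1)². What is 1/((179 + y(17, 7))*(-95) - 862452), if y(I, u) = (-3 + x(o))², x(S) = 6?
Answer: -1/880312 ≈ -1.1360e-6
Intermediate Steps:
o = 25 (o = (-5)² = 25)
y(I, u) = 9 (y(I, u) = (-3 + 6)² = 3² = 9)
1/((179 + y(17, 7))*(-95) - 862452) = 1/((179 + 9)*(-95) - 862452) = 1/(188*(-95) - 862452) = 1/(-17860 - 862452) = 1/(-880312) = -1/880312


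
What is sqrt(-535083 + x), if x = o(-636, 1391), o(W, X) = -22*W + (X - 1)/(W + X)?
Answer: I*sqrt(11881353913)/151 ≈ 721.87*I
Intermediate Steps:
o(W, X) = -22*W + (-1 + X)/(W + X)
x = 2113070/151 (x = (-1 + 1391 - 22*(-636)**2 - 22*(-636)*1391)/(-636 + 1391) = (-1 + 1391 - 22*404496 + 19462872)/755 = (-1 + 1391 - 8898912 + 19462872)/755 = (1/755)*10565350 = 2113070/151 ≈ 13994.)
sqrt(-535083 + x) = sqrt(-535083 + 2113070/151) = sqrt(-78684463/151) = I*sqrt(11881353913)/151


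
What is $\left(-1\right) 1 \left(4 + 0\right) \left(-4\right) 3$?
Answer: $48$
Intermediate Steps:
$\left(-1\right) 1 \left(4 + 0\right) \left(-4\right) 3 = - 4 \left(-4\right) 3 = \left(-1\right) \left(-16\right) 3 = 16 \cdot 3 = 48$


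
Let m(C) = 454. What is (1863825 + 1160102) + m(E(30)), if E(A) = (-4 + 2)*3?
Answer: 3024381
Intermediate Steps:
E(A) = -6 (E(A) = -2*3 = -6)
(1863825 + 1160102) + m(E(30)) = (1863825 + 1160102) + 454 = 3023927 + 454 = 3024381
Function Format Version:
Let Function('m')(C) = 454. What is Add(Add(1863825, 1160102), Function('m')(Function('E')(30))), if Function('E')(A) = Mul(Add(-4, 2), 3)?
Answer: 3024381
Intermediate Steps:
Function('E')(A) = -6 (Function('E')(A) = Mul(-2, 3) = -6)
Add(Add(1863825, 1160102), Function('m')(Function('E')(30))) = Add(Add(1863825, 1160102), 454) = Add(3023927, 454) = 3024381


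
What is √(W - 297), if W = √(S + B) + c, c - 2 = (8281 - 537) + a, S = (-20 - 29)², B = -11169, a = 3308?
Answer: √(10757 + 8*I*√137) ≈ 103.72 + 0.4514*I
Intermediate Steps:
S = 2401 (S = (-49)² = 2401)
c = 11054 (c = 2 + ((8281 - 537) + 3308) = 2 + (7744 + 3308) = 2 + 11052 = 11054)
W = 11054 + 8*I*√137 (W = √(2401 - 11169) + 11054 = √(-8768) + 11054 = 8*I*√137 + 11054 = 11054 + 8*I*√137 ≈ 11054.0 + 93.638*I)
√(W - 297) = √((11054 + 8*I*√137) - 297) = √(10757 + 8*I*√137)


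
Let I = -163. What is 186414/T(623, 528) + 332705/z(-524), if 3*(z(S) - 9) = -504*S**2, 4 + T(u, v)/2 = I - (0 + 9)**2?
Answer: -4299605750953/11439932232 ≈ -375.84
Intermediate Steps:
T(u, v) = -496 (T(u, v) = -8 + 2*(-163 - (0 + 9)**2) = -8 + 2*(-163 - 1*9**2) = -8 + 2*(-163 - 1*81) = -8 + 2*(-163 - 81) = -8 + 2*(-244) = -8 - 488 = -496)
z(S) = 9 - 168*S**2 (z(S) = 9 + (-504*S**2)/3 = 9 - 168*S**2)
186414/T(623, 528) + 332705/z(-524) = 186414/(-496) + 332705/(9 - 168*(-524)**2) = 186414*(-1/496) + 332705/(9 - 168*274576) = -93207/248 + 332705/(9 - 46128768) = -93207/248 + 332705/(-46128759) = -93207/248 + 332705*(-1/46128759) = -93207/248 - 332705/46128759 = -4299605750953/11439932232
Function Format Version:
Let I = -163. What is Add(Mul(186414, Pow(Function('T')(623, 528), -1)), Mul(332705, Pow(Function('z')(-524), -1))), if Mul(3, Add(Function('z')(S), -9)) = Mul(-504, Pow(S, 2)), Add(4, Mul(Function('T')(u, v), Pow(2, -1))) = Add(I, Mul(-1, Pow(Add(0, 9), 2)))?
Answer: Rational(-4299605750953, 11439932232) ≈ -375.84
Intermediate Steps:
Function('T')(u, v) = -496 (Function('T')(u, v) = Add(-8, Mul(2, Add(-163, Mul(-1, Pow(Add(0, 9), 2))))) = Add(-8, Mul(2, Add(-163, Mul(-1, Pow(9, 2))))) = Add(-8, Mul(2, Add(-163, Mul(-1, 81)))) = Add(-8, Mul(2, Add(-163, -81))) = Add(-8, Mul(2, -244)) = Add(-8, -488) = -496)
Function('z')(S) = Add(9, Mul(-168, Pow(S, 2))) (Function('z')(S) = Add(9, Mul(Rational(1, 3), Mul(-504, Pow(S, 2)))) = Add(9, Mul(-168, Pow(S, 2))))
Add(Mul(186414, Pow(Function('T')(623, 528), -1)), Mul(332705, Pow(Function('z')(-524), -1))) = Add(Mul(186414, Pow(-496, -1)), Mul(332705, Pow(Add(9, Mul(-168, Pow(-524, 2))), -1))) = Add(Mul(186414, Rational(-1, 496)), Mul(332705, Pow(Add(9, Mul(-168, 274576)), -1))) = Add(Rational(-93207, 248), Mul(332705, Pow(Add(9, -46128768), -1))) = Add(Rational(-93207, 248), Mul(332705, Pow(-46128759, -1))) = Add(Rational(-93207, 248), Mul(332705, Rational(-1, 46128759))) = Add(Rational(-93207, 248), Rational(-332705, 46128759)) = Rational(-4299605750953, 11439932232)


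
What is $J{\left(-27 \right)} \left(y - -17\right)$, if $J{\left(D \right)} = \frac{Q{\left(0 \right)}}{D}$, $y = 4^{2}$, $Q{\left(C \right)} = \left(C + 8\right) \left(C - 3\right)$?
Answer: $\frac{88}{3} \approx 29.333$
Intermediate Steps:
$Q{\left(C \right)} = \left(-3 + C\right) \left(8 + C\right)$ ($Q{\left(C \right)} = \left(8 + C\right) \left(-3 + C\right) = \left(-3 + C\right) \left(8 + C\right)$)
$y = 16$
$J{\left(D \right)} = - \frac{24}{D}$ ($J{\left(D \right)} = \frac{-24 + 0^{2} + 5 \cdot 0}{D} = \frac{-24 + 0 + 0}{D} = - \frac{24}{D}$)
$J{\left(-27 \right)} \left(y - -17\right) = - \frac{24}{-27} \left(16 - -17\right) = \left(-24\right) \left(- \frac{1}{27}\right) \left(16 + 17\right) = \frac{8}{9} \cdot 33 = \frac{88}{3}$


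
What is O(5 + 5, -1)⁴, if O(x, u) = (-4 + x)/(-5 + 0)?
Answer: 1296/625 ≈ 2.0736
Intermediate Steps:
O(x, u) = ⅘ - x/5 (O(x, u) = (-4 + x)/(-5) = (-4 + x)*(-⅕) = ⅘ - x/5)
O(5 + 5, -1)⁴ = (⅘ - (5 + 5)/5)⁴ = (⅘ - ⅕*10)⁴ = (⅘ - 2)⁴ = (-6/5)⁴ = 1296/625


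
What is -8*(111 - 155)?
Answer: 352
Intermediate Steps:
-8*(111 - 155) = -8*(-44) = 352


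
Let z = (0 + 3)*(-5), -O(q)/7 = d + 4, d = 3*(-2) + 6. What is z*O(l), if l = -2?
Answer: 420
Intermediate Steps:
d = 0 (d = -6 + 6 = 0)
O(q) = -28 (O(q) = -7*(0 + 4) = -7*4 = -28)
z = -15 (z = 3*(-5) = -15)
z*O(l) = -15*(-28) = 420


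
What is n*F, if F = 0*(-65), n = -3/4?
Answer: 0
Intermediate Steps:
n = -¾ (n = -3*¼ = -¾ ≈ -0.75000)
F = 0
n*F = -¾*0 = 0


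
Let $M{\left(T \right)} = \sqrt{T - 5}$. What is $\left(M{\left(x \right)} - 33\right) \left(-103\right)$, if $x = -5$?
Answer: $3399 - 103 i \sqrt{10} \approx 3399.0 - 325.71 i$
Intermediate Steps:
$M{\left(T \right)} = \sqrt{-5 + T}$
$\left(M{\left(x \right)} - 33\right) \left(-103\right) = \left(\sqrt{-5 - 5} - 33\right) \left(-103\right) = \left(\sqrt{-10} - 33\right) \left(-103\right) = \left(i \sqrt{10} - 33\right) \left(-103\right) = \left(-33 + i \sqrt{10}\right) \left(-103\right) = 3399 - 103 i \sqrt{10}$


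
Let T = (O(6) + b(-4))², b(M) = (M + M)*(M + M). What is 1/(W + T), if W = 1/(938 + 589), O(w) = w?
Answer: 1527/7482301 ≈ 0.00020408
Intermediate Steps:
b(M) = 4*M² (b(M) = (2*M)*(2*M) = 4*M²)
W = 1/1527 ≈ 0.00065488
T = 4900 (T = (6 + 4*(-4)²)² = (6 + 4*16)² = (6 + 64)² = 70² = 4900)
1/(W + T) = 1/(1/1527 + 4900) = 1/(7482301/1527) = 1527/7482301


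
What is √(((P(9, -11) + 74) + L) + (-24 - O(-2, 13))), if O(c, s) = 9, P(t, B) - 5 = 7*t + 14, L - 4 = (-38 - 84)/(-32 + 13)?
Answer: 13*√285/19 ≈ 11.551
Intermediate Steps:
L = 198/19 (L = 4 + (-38 - 84)/(-32 + 13) = 4 - 122/(-19) = 4 - 122*(-1/19) = 4 + 122/19 = 198/19 ≈ 10.421)
P(t, B) = 19 + 7*t (P(t, B) = 5 + (7*t + 14) = 5 + (14 + 7*t) = 19 + 7*t)
√(((P(9, -11) + 74) + L) + (-24 - O(-2, 13))) = √((((19 + 7*9) + 74) + 198/19) + (-24 - 1*9)) = √((((19 + 63) + 74) + 198/19) + (-24 - 9)) = √(((82 + 74) + 198/19) - 33) = √((156 + 198/19) - 33) = √(3162/19 - 33) = √(2535/19) = 13*√285/19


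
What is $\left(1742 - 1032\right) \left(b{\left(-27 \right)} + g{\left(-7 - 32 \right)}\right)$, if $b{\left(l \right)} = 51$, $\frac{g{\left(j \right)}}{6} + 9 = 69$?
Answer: $291810$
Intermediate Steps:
$g{\left(j \right)} = 360$ ($g{\left(j \right)} = -54 + 6 \cdot 69 = -54 + 414 = 360$)
$\left(1742 - 1032\right) \left(b{\left(-27 \right)} + g{\left(-7 - 32 \right)}\right) = \left(1742 - 1032\right) \left(51 + 360\right) = 710 \cdot 411 = 291810$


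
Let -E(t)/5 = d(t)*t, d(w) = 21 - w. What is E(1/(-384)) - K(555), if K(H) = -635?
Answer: 93674885/147456 ≈ 635.27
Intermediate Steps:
E(t) = -5*t*(21 - t) (E(t) = -5*(21 - t)*t = -5*t*(21 - t))
E(1/(-384)) - K(555) = 5*(-21 + 1/(-384))/(-384) - 1*(-635) = 5*(-1/384)*(-21 - 1/384) + 635 = 5*(-1/384)*(-8065/384) + 635 = 40325/147456 + 635 = 93674885/147456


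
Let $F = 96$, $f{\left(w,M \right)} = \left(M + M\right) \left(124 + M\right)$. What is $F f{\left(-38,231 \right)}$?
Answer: $15744960$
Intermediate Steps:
$f{\left(w,M \right)} = 2 M \left(124 + M\right)$
$F f{\left(-38,231 \right)} = 96 \cdot 2 \cdot 231 \left(124 + 231\right) = 96 \cdot 2 \cdot 231 \cdot 355 = 96 \cdot 164010 = 15744960$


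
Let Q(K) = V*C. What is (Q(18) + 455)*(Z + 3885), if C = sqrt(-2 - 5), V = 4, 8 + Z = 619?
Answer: 2045680 + 17984*I*sqrt(7) ≈ 2.0457e+6 + 47581.0*I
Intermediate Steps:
Z = 611 (Z = -8 + 619 = 611)
C = I*sqrt(7) (C = sqrt(-7) = I*sqrt(7) ≈ 2.6458*I)
Q(K) = 4*I*sqrt(7) (Q(K) = 4*(I*sqrt(7)) = 4*I*sqrt(7))
(Q(18) + 455)*(Z + 3885) = (4*I*sqrt(7) + 455)*(611 + 3885) = (455 + 4*I*sqrt(7))*4496 = 2045680 + 17984*I*sqrt(7)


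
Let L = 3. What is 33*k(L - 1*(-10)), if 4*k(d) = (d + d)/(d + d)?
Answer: 33/4 ≈ 8.2500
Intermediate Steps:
k(d) = ¼ (k(d) = ((d + d)/(d + d))/4 = ((2*d)/((2*d)))/4 = ((2*d)*(1/(2*d)))/4 = (¼)*1 = ¼)
33*k(L - 1*(-10)) = 33*(¼) = 33/4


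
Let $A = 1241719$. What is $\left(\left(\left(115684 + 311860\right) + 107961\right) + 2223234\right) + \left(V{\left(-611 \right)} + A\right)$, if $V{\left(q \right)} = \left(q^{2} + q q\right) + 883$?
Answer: $4747983$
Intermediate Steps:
$V{\left(q \right)} = 883 + 2 q^{2}$ ($V{\left(q \right)} = \left(q^{2} + q^{2}\right) + 883 = 2 q^{2} + 883 = 883 + 2 q^{2}$)
$\left(\left(\left(115684 + 311860\right) + 107961\right) + 2223234\right) + \left(V{\left(-611 \right)} + A\right) = \left(\left(\left(115684 + 311860\right) + 107961\right) + 2223234\right) + \left(\left(883 + 2 \left(-611\right)^{2}\right) + 1241719\right) = \left(\left(427544 + 107961\right) + 2223234\right) + \left(\left(883 + 2 \cdot 373321\right) + 1241719\right) = \left(535505 + 2223234\right) + \left(\left(883 + 746642\right) + 1241719\right) = 2758739 + \left(747525 + 1241719\right) = 2758739 + 1989244 = 4747983$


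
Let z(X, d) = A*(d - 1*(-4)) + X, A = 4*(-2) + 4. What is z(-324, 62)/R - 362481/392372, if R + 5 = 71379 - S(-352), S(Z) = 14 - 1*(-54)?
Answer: -30971241/33228596 ≈ -0.93207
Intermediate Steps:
S(Z) = 68 (S(Z) = 14 + 54 = 68)
A = -4 (A = -8 + 4 = -4)
R = 71306 (R = -5 + (71379 - 1*68) = -5 + (71379 - 68) = -5 + 71311 = 71306)
z(X, d) = -16 + X - 4*d (z(X, d) = -4*(d - 1*(-4)) + X = -4*(d + 4) + X = -4*(4 + d) + X = (-16 - 4*d) + X = -16 + X - 4*d)
z(-324, 62)/R - 362481/392372 = (-16 - 324 - 4*62)/71306 - 362481/392372 = (-16 - 324 - 248)*(1/71306) - 362481*1/392372 = -588*1/71306 - 861/932 = -294/35653 - 861/932 = -30971241/33228596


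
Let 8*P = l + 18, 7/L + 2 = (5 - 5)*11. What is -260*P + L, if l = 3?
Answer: -686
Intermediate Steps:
L = -7/2 (L = 7/(-2 + (5 - 5)*11) = 7/(-2 + 0*11) = 7/(-2 + 0) = 7/(-2) = 7*(-1/2) = -7/2 ≈ -3.5000)
P = 21/8 (P = (3 + 18)/8 = (1/8)*21 = 21/8 ≈ 2.6250)
-260*P + L = -260*21/8 - 7/2 = -1365/2 - 7/2 = -686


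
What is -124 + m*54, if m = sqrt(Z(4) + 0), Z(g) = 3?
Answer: -124 + 54*sqrt(3) ≈ -30.469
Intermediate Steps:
m = sqrt(3) (m = sqrt(3 + 0) = sqrt(3) ≈ 1.7320)
-124 + m*54 = -124 + sqrt(3)*54 = -124 + 54*sqrt(3)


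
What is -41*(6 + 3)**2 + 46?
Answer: -3275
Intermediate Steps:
-41*(6 + 3)**2 + 46 = -41*9**2 + 46 = -41*81 + 46 = -3321 + 46 = -3275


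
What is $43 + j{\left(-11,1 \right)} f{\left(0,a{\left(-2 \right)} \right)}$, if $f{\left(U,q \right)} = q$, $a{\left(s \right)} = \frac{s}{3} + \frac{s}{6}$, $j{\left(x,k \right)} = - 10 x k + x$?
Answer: $-56$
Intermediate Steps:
$j{\left(x,k \right)} = x - 10 k x$ ($j{\left(x,k \right)} = - 10 k x + x = x - 10 k x$)
$a{\left(s \right)} = \frac{s}{2}$ ($a{\left(s \right)} = s \frac{1}{3} + s \frac{1}{6} = \frac{s}{3} + \frac{s}{6} = \frac{s}{2}$)
$43 + j{\left(-11,1 \right)} f{\left(0,a{\left(-2 \right)} \right)} = 43 + - 11 \left(1 - 10\right) \frac{1}{2} \left(-2\right) = 43 + - 11 \left(1 - 10\right) \left(-1\right) = 43 + \left(-11\right) \left(-9\right) \left(-1\right) = 43 + 99 \left(-1\right) = 43 - 99 = -56$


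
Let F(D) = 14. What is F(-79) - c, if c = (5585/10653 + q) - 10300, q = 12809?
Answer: -26584820/10653 ≈ -2495.5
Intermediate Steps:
c = 26733962/10653 (c = (5585/10653 + 12809) - 10300 = 136459862/10653 - 10300 = 26733962/10653 ≈ 2509.5)
F(-79) - c = 14 - 1*26733962/10653 = 14 - 26733962/10653 = -26584820/10653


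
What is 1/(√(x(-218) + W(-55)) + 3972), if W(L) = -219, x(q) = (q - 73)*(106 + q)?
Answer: 1324/5248137 - √3597/5248137 ≈ 0.00024085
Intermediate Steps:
x(q) = (-73 + q)*(106 + q)
1/(√(x(-218) + W(-55)) + 3972) = 1/(√((-7738 + (-218)² + 33*(-218)) - 219) + 3972) = 1/(√((-7738 + 47524 - 7194) - 219) + 3972) = 1/(√(32592 - 219) + 3972) = 1/(√32373 + 3972) = 1/(3*√3597 + 3972) = 1/(3972 + 3*√3597)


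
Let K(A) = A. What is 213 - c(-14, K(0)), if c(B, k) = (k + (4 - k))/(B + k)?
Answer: 1493/7 ≈ 213.29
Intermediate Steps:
c(B, k) = 4/(B + k)
213 - c(-14, K(0)) = 213 - 4/(-14 + 0) = 213 - 4/(-14) = 213 - 4*(-1)/14 = 213 - 1*(-2/7) = 213 + 2/7 = 1493/7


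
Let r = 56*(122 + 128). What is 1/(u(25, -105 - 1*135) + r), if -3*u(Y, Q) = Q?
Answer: 1/14080 ≈ 7.1023e-5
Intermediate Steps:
u(Y, Q) = -Q/3
r = 14000 (r = 56*250 = 14000)
1/(u(25, -105 - 1*135) + r) = 1/(-(-105 - 1*135)/3 + 14000) = 1/(-(-105 - 135)/3 + 14000) = 1/(-⅓*(-240) + 14000) = 1/(80 + 14000) = 1/14080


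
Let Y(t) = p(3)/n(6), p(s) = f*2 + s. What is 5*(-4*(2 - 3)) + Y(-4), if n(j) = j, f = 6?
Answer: 45/2 ≈ 22.500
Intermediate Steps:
p(s) = 12 + s (p(s) = 6*2 + s = 12 + s)
Y(t) = 5/2 (Y(t) = (12 + 3)/6 = 15*(1/6) = 5/2)
5*(-4*(2 - 3)) + Y(-4) = 5*(-4*(2 - 3)) + 5/2 = 5*(-4*(-1)) + 5/2 = 5*4 + 5/2 = 20 + 5/2 = 45/2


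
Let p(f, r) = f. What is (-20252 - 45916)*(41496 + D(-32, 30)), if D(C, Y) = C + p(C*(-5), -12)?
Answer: -2754176832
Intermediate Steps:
D(C, Y) = -4*C (D(C, Y) = C + C*(-5) = C - 5*C = -4*C)
(-20252 - 45916)*(41496 + D(-32, 30)) = (-20252 - 45916)*(41496 - 4*(-32)) = -66168*(41496 + 128) = -66168*41624 = -2754176832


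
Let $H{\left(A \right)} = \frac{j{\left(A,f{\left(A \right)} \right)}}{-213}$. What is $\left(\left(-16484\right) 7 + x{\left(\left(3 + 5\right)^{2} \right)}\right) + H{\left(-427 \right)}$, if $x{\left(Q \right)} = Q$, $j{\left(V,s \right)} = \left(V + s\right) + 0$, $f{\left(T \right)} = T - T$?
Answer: $- \frac{24563585}{213} \approx -1.1532 \cdot 10^{5}$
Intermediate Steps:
$f{\left(T \right)} = 0$
$j{\left(V,s \right)} = V + s$
$H{\left(A \right)} = - \frac{A}{213}$ ($H{\left(A \right)} = \frac{A + 0}{-213} = A \left(- \frac{1}{213}\right) = - \frac{A}{213}$)
$\left(\left(-16484\right) 7 + x{\left(\left(3 + 5\right)^{2} \right)}\right) + H{\left(-427 \right)} = \left(\left(-16484\right) 7 + \left(3 + 5\right)^{2}\right) - - \frac{427}{213} = \left(-115388 + 8^{2}\right) + \frac{427}{213} = \left(-115388 + 64\right) + \frac{427}{213} = -115324 + \frac{427}{213} = - \frac{24563585}{213}$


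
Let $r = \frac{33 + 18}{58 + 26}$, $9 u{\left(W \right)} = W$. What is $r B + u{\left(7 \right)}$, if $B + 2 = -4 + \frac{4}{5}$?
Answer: $- \frac{1499}{630} \approx -2.3794$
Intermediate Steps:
$u{\left(W \right)} = \frac{W}{9}$
$r = \frac{17}{28}$ ($r = \frac{51}{84} = 51 \cdot \frac{1}{84} = \frac{17}{28} \approx 0.60714$)
$B = - \frac{26}{5}$ ($B = -2 - \left(4 - \frac{4}{5}\right) = -2 + \left(-4 + 4 \cdot \frac{1}{5}\right) = -2 + \left(-4 + \frac{4}{5}\right) = -2 - \frac{16}{5} = - \frac{26}{5} \approx -5.2$)
$r B + u{\left(7 \right)} = \frac{17}{28} \left(- \frac{26}{5}\right) + \frac{1}{9} \cdot 7 = - \frac{221}{70} + \frac{7}{9} = - \frac{1499}{630}$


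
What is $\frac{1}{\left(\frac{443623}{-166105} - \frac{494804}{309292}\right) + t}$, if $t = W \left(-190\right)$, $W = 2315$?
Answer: $- \frac{12843736915}{5649372531678584} \approx -2.2735 \cdot 10^{-6}$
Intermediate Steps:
$t = -439850$ ($t = 2315 \left(-190\right) = -439850$)
$\frac{1}{\left(\frac{443623}{-166105} - \frac{494804}{309292}\right) + t} = \frac{1}{\left(\frac{443623}{-166105} - \frac{494804}{309292}\right) - 439850} = \frac{1}{\left(443623 \left(- \frac{1}{166105}\right) - \frac{123701}{77323}\right) - 439850} = \frac{1}{\left(- \frac{443623}{166105} - \frac{123701}{77323}\right) - 439850} = \frac{1}{- \frac{54849615834}{12843736915} - 439850} = \frac{1}{- \frac{5649372531678584}{12843736915}} = - \frac{12843736915}{5649372531678584}$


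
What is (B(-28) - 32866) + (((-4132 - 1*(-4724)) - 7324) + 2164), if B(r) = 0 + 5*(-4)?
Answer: -37454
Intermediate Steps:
B(r) = -20 (B(r) = 0 - 20 = -20)
(B(-28) - 32866) + (((-4132 - 1*(-4724)) - 7324) + 2164) = (-20 - 32866) + (((-4132 - 1*(-4724)) - 7324) + 2164) = -32886 + (((-4132 + 4724) - 7324) + 2164) = -32886 + ((592 - 7324) + 2164) = -32886 + (-6732 + 2164) = -32886 - 4568 = -37454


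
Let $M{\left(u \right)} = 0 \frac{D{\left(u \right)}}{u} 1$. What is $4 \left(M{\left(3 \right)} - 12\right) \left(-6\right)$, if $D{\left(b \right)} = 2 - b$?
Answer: $288$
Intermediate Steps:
$M{\left(u \right)} = 0$ ($M{\left(u \right)} = 0 \frac{2 - u}{u} 1 = 0 \cdot 1 = 0$)
$4 \left(M{\left(3 \right)} - 12\right) \left(-6\right) = 4 \left(0 - 12\right) \left(-6\right) = 4 \left(-12\right) \left(-6\right) = \left(-48\right) \left(-6\right) = 288$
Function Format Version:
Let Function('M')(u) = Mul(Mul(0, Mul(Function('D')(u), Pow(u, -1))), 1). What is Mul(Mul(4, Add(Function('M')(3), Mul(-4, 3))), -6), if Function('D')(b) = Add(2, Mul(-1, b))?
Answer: 288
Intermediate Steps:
Function('M')(u) = 0 (Function('M')(u) = Mul(Mul(0, Mul(Add(2, Mul(-1, u)), Pow(u, -1))), 1) = Mul(Mul(0, Mul(Pow(u, -1), Add(2, Mul(-1, u)))), 1) = Mul(0, 1) = 0)
Mul(Mul(4, Add(Function('M')(3), Mul(-4, 3))), -6) = Mul(Mul(4, Add(0, Mul(-4, 3))), -6) = Mul(Mul(4, Add(0, -12)), -6) = Mul(Mul(4, -12), -6) = Mul(-48, -6) = 288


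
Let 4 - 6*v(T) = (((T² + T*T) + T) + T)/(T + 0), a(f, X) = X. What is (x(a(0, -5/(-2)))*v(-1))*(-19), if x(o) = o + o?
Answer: -190/3 ≈ -63.333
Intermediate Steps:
x(o) = 2*o
v(T) = ⅔ - (2*T + 2*T²)/(6*T) (v(T) = ⅔ - (((T² + T*T) + T) + T)/(6*(T + 0)) = ⅔ - (((T² + T²) + T) + T)/(6*T) = ⅔ - ((2*T² + T) + T)/(6*T) = ⅔ - ((T + 2*T²) + T)/(6*T) = ⅔ - (2*T + 2*T²)/(6*T))
(x(a(0, -5/(-2)))*v(-1))*(-19) = ((2*(-5/(-2)))*(⅓ - ⅓*(-1)))*(-19) = ((2*(-5*(-½)))*(⅓ + ⅓))*(-19) = ((2*(5/2))*(⅔))*(-19) = (5*(⅔))*(-19) = (10/3)*(-19) = -190/3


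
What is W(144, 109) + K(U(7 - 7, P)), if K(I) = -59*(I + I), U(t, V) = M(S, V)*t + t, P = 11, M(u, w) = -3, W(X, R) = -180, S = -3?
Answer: -180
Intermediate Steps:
U(t, V) = -2*t (U(t, V) = -3*t + t = -2*t)
K(I) = -118*I
W(144, 109) + K(U(7 - 7, P)) = -180 - (-236)*(7 - 7) = -180 - (-236)*0 = -180 - 118*0 = -180 + 0 = -180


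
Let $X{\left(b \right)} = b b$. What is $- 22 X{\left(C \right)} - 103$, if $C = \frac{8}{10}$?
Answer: $- \frac{2927}{25} \approx -117.08$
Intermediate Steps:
$C = \frac{4}{5}$ ($C = 8 \cdot \frac{1}{10} = \frac{4}{5} \approx 0.8$)
$X{\left(b \right)} = b^{2}$
$- 22 X{\left(C \right)} - 103 = - 22 \left(\frac{4}{5}\right)^{2} - 103 = \left(-22\right) \frac{16}{25} - 103 = - \frac{352}{25} - 103 = - \frac{2927}{25}$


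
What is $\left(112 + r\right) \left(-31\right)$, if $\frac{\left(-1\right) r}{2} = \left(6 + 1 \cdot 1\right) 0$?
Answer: $-3472$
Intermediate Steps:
$r = 0$ ($r = - 2 \left(6 + 1 \cdot 1\right) 0 = - 2 \left(6 + 1\right) 0 = - 2 \cdot 7 \cdot 0 = \left(-2\right) 0 = 0$)
$\left(112 + r\right) \left(-31\right) = \left(112 + 0\right) \left(-31\right) = 112 \left(-31\right) = -3472$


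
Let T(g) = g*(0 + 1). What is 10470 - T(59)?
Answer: 10411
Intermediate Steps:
T(g) = g (T(g) = g*1 = g)
10470 - T(59) = 10470 - 1*59 = 10470 - 59 = 10411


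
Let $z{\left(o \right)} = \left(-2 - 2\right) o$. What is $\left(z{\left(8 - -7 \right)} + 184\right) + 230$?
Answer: $354$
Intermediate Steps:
$z{\left(o \right)} = - 4 o$
$\left(z{\left(8 - -7 \right)} + 184\right) + 230 = \left(- 4 \left(8 - -7\right) + 184\right) + 230 = \left(- 4 \left(8 + 7\right) + 184\right) + 230 = \left(\left(-4\right) 15 + 184\right) + 230 = \left(-60 + 184\right) + 230 = 124 + 230 = 354$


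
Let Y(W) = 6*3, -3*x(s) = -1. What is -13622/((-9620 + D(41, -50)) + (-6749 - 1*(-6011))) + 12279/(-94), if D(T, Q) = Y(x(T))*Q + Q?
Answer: -17196308/132869 ≈ -129.42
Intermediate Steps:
x(s) = 1/3 (x(s) = -1/3*(-1) = 1/3)
Y(W) = 18
D(T, Q) = 19*Q (D(T, Q) = 18*Q + Q = 19*Q)
-13622/((-9620 + D(41, -50)) + (-6749 - 1*(-6011))) + 12279/(-94) = -13622/((-9620 + 19*(-50)) + (-6749 - 1*(-6011))) + 12279/(-94) = -13622/((-9620 - 950) + (-6749 + 6011)) + 12279*(-1/94) = -13622/(-10570 - 738) - 12279/94 = -13622/(-11308) - 12279/94 = -13622*(-1/11308) - 12279/94 = 6811/5654 - 12279/94 = -17196308/132869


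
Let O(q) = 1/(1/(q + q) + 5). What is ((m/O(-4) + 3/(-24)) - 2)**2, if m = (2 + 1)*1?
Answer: 625/4 ≈ 156.25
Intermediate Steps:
m = 3 (m = 3*1 = 3)
O(q) = 1/(5 + 1/(2*q)) (O(q) = 1/(1/(2*q) + 5) = 1/(5 + 1/(2*q)))
((m/O(-4) + 3/(-24)) - 2)**2 = ((3/((2*(-4)/(1 + 10*(-4)))) + 3/(-24)) - 2)**2 = ((3/((2*(-4)/(1 - 40))) + 3*(-1/24)) - 2)**2 = ((3/((2*(-4)/(-39))) - 1/8) - 2)**2 = ((3/((2*(-4)*(-1/39))) - 1/8) - 2)**2 = ((3/(8/39) - 1/8) - 2)**2 = ((3*(39/8) - 1/8) - 2)**2 = ((117/8 - 1/8) - 2)**2 = (29/2 - 2)**2 = (25/2)**2 = 625/4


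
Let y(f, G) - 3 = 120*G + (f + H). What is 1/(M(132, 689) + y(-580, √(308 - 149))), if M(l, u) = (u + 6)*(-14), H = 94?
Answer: -10213/102015769 - 120*√159/102015769 ≈ -0.00011494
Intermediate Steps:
M(l, u) = -84 - 14*u (M(l, u) = (6 + u)*(-14) = -84 - 14*u)
y(f, G) = 97 + f + 120*G (y(f, G) = 3 + (120*G + (f + 94)) = 3 + (120*G + (94 + f)) = 3 + (94 + f + 120*G) = 97 + f + 120*G)
1/(M(132, 689) + y(-580, √(308 - 149))) = 1/((-84 - 14*689) + (97 - 580 + 120*√(308 - 149))) = 1/((-84 - 9646) + (97 - 580 + 120*√159)) = 1/(-9730 + (-483 + 120*√159)) = 1/(-10213 + 120*√159)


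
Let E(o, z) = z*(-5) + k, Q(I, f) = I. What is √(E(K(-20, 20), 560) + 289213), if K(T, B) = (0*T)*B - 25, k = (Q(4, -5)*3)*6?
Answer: √286485 ≈ 535.24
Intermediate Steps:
k = 72 (k = (4*3)*6 = 12*6 = 72)
K(T, B) = -25 (K(T, B) = 0*B - 25 = 0 - 25 = -25)
E(o, z) = 72 - 5*z (E(o, z) = z*(-5) + 72 = -5*z + 72 = 72 - 5*z)
√(E(K(-20, 20), 560) + 289213) = √((72 - 5*560) + 289213) = √((72 - 2800) + 289213) = √(-2728 + 289213) = √286485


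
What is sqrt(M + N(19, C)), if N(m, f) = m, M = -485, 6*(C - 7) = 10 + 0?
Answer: I*sqrt(466) ≈ 21.587*I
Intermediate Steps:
C = 26/3 (C = 7 + (10 + 0)/6 = 7 + (1/6)*10 = 7 + 5/3 = 26/3 ≈ 8.6667)
sqrt(M + N(19, C)) = sqrt(-485 + 19) = sqrt(-466) = I*sqrt(466)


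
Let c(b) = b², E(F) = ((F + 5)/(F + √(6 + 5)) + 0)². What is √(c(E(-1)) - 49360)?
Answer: I*√(49360 - 256/(1 - √11)⁴) ≈ 222.15*I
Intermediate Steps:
E(F) = (5 + F)²/(F + √11)² (E(F) = ((5 + F)/(F + √11) + 0)² = ((5 + F)/(F + √11))² = (5 + F)²/(F + √11)²)
√(c(E(-1)) - 49360) = √(((5 - 1)²/(-1 + √11)²)² - 49360) = √((4²/(-1 + √11)²)² - 49360) = √((16/(-1 + √11)²)² - 49360) = √(256/(-1 + √11)⁴ - 49360) = √(-49360 + 256/(-1 + √11)⁴)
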